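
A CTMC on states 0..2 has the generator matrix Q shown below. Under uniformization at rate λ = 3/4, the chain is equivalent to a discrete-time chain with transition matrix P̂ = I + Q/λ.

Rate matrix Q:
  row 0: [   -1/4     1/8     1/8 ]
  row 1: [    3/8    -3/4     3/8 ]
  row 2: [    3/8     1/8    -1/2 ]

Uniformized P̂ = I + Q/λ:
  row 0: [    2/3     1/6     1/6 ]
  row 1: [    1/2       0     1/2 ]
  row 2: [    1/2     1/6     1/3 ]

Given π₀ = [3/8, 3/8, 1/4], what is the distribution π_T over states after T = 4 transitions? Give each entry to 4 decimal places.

t=0: π = [0.3750, 0.3750, 0.2500]
t=1: π = [0.5625, 0.1042, 0.3333]
t=2: π = [0.5938, 0.1493, 0.2569]
t=3: π = [0.5990, 0.1418, 0.2593]
t=4: π = [0.5998, 0.1430, 0.2571]

π = [0.5998, 0.1430, 0.2571]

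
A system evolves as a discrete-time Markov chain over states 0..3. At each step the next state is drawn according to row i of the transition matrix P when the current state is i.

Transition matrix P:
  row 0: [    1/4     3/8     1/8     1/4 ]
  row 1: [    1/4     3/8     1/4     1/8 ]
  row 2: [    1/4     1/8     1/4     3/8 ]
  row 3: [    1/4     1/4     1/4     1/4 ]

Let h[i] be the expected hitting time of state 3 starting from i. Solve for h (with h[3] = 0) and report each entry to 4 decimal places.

h = [4.2963, 4.7407, 3.5556, 0.0000]

First-step conditioning: h[3] = 0; for i ≠ 3, h[i] = 1 + Σ_k P[i][k]·h[k].
  h[0] = 1 + 1/4·h[0] + 3/8·h[1] + 1/8·h[2]
  h[1] = 1 + 1/4·h[0] + 3/8·h[1] + 1/4·h[2]
  h[2] = 1 + 1/4·h[0] + 1/8·h[1] + 1/4·h[2]
Solving the 3×3 linear system over states ≠ 3 gives exactly h = [116/27, 128/27, 32/9, 0] (h[3] = 0 is the target).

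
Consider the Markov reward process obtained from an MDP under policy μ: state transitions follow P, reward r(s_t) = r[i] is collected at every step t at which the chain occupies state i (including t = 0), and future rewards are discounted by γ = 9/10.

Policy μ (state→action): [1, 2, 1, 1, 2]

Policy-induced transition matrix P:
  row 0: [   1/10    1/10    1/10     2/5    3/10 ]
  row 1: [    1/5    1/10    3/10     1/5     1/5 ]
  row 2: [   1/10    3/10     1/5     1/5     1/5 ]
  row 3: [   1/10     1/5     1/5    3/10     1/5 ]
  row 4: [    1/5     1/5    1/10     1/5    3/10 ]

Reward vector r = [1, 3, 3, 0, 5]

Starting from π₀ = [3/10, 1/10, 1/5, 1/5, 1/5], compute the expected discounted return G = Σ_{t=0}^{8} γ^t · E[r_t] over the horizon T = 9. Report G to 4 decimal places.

G = 14.6264

t=0: π = [0.3000, 0.1000, 0.2000, 0.2000, 0.2000], E[r] = 2.2000, γ^t·E[r] = 2.200000, running G = 2.200000
t=1: π = [0.1300, 0.1800, 0.1600, 0.2800, 0.2500], E[r] = 2.4000, γ^t·E[r] = 2.160000, running G = 4.360000
t=2: π = [0.1430, 0.1850, 0.1800, 0.2540, 0.2380], E[r] = 2.4280, γ^t·E[r] = 1.966680, running G = 6.326680
t=3: π = [0.1423, 0.1852, 0.1804, 0.2540, 0.2381], E[r] = 2.4296, γ^t·E[r] = 1.771178, running G = 8.097858
t=4: π = [0.1423, 0.1853, 0.1805, 0.2539, 0.2380], E[r] = 2.4298, γ^t·E[r] = 1.594218, running G = 9.692076
t=5: π = [0.1423, 0.1853, 0.1805, 0.2539, 0.2380], E[r] = 2.4299, γ^t·E[r] = 1.434803, running G = 11.126880
t=6: π = [0.1423, 0.1853, 0.1805, 0.2539, 0.2380], E[r] = 2.4299, γ^t·E[r] = 1.291324, running G = 12.418204
t=7: π = [0.1423, 0.1853, 0.1805, 0.2539, 0.2380], E[r] = 2.4299, γ^t·E[r] = 1.162192, running G = 13.580395
t=8: π = [0.1423, 0.1853, 0.1805, 0.2539, 0.2380], E[r] = 2.4299, γ^t·E[r] = 1.045973, running G = 14.626368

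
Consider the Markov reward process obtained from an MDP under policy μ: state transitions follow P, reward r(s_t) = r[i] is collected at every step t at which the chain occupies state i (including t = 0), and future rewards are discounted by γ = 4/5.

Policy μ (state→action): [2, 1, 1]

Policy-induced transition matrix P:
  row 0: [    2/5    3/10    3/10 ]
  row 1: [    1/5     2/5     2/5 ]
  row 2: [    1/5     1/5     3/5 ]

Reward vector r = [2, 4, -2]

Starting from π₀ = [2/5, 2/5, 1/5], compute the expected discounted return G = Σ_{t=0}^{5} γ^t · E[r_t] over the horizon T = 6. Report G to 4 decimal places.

G = 4.2008

t=0: π = [0.4000, 0.4000, 0.2000], E[r] = 2.0000, γ^t·E[r] = 2.000000, running G = 2.000000
t=1: π = [0.2800, 0.3200, 0.4000], E[r] = 1.0400, γ^t·E[r] = 0.832000, running G = 2.832000
t=2: π = [0.2560, 0.2920, 0.4520], E[r] = 0.7760, γ^t·E[r] = 0.496640, running G = 3.328640
t=3: π = [0.2512, 0.2840, 0.4648], E[r] = 0.7088, γ^t·E[r] = 0.362906, running G = 3.691546
t=4: π = [0.2502, 0.2819, 0.4678], E[r] = 0.6925, γ^t·E[r] = 0.283640, running G = 3.975185
t=5: π = [0.2500, 0.2814, 0.4685], E[r] = 0.6886, γ^t·E[r] = 0.225654, running G = 4.200839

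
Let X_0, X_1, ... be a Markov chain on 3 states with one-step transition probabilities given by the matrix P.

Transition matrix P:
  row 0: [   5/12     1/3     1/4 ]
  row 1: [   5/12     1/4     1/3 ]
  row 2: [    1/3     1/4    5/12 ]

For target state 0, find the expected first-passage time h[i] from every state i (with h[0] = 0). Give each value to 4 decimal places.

First-step conditioning: h[0] = 0; for i ≠ 0, h[i] = 1 + Σ_k P[i][k]·h[k].
  h[1] = 1 + 1/4·h[1] + 1/3·h[2]
  h[2] = 1 + 1/4·h[1] + 5/12·h[2]
Solving the 2×2 linear system over states ≠ 0 gives exactly h = [0, 44/17, 48/17] (h[0] = 0 is the target).

h = [0.0000, 2.5882, 2.8235]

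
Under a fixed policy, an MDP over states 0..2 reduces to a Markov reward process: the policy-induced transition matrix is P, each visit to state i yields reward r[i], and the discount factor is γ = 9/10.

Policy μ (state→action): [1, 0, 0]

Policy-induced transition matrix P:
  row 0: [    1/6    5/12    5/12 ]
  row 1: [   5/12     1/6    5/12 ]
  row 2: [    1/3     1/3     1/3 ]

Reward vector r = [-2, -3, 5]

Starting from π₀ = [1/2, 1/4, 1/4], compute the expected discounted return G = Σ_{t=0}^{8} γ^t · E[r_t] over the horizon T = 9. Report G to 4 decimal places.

G = 1.5189

t=0: π = [0.5000, 0.2500, 0.2500], E[r] = -0.5000, γ^t·E[r] = -0.500000, running G = -0.500000
t=1: π = [0.2708, 0.3333, 0.3958], E[r] = 0.4375, γ^t·E[r] = 0.393750, running G = -0.106250
t=2: π = [0.3160, 0.3003, 0.3837], E[r] = 0.3854, γ^t·E[r] = 0.312188, running G = 0.205938
t=3: π = [0.3057, 0.3096, 0.3847], E[r] = 0.3832, γ^t·E[r] = 0.279387, running G = 0.485324
t=4: π = [0.3082, 0.3072, 0.3846], E[r] = 0.3851, γ^t·E[r] = 0.252635, running G = 0.737959
t=5: π = [0.3076, 0.3078, 0.3846], E[r] = 0.3845, γ^t·E[r] = 0.227042, running G = 0.965001
t=6: π = [0.3077, 0.3077, 0.3846], E[r] = 0.3846, γ^t·E[r] = 0.204416, running G = 1.169417
t=7: π = [0.3077, 0.3077, 0.3846], E[r] = 0.3846, γ^t·E[r] = 0.183957, running G = 1.353374
t=8: π = [0.3077, 0.3077, 0.3846], E[r] = 0.3846, γ^t·E[r] = 0.165565, running G = 1.518939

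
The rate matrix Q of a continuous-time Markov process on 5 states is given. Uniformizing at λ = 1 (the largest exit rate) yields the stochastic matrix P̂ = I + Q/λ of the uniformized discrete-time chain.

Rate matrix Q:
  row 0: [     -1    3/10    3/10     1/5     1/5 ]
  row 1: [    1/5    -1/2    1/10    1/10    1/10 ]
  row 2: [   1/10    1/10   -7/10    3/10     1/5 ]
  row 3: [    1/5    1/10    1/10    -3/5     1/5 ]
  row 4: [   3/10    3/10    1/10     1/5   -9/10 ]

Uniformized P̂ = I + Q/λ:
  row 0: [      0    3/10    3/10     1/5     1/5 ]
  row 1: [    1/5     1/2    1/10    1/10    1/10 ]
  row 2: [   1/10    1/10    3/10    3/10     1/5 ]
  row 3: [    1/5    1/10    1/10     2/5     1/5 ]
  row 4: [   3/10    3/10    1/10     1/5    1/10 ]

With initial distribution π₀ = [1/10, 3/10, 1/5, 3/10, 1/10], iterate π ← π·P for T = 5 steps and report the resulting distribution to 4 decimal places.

t=0: π = [0.1000, 0.3000, 0.2000, 0.3000, 0.1000]
t=1: π = [0.1700, 0.2600, 0.1600, 0.2500, 0.1600]
t=2: π = [0.1660, 0.2700, 0.1660, 0.2400, 0.1580]
t=3: π = [0.1660, 0.2728, 0.1664, 0.2376, 0.1572]
t=4: π = [0.1659, 0.2738, 0.1665, 0.2369, 0.1570]
t=5: π = [0.1659, 0.2741, 0.1665, 0.2366, 0.1569]

π = [0.1659, 0.2741, 0.1665, 0.2366, 0.1569]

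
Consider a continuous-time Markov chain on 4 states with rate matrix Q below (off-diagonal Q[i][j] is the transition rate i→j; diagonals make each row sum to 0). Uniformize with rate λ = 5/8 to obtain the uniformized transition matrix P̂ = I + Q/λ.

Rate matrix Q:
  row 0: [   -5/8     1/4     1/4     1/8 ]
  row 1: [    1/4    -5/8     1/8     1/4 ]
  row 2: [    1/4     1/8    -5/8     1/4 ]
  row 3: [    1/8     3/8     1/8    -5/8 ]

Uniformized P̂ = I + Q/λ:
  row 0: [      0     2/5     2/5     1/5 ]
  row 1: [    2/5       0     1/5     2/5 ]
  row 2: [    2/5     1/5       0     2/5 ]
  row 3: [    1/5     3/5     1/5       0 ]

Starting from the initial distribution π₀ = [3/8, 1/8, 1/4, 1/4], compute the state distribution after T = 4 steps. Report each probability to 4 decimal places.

π = [0.2582, 0.2798, 0.2040, 0.2580]

t=0: π = [0.3750, 0.1250, 0.2500, 0.2500]
t=1: π = [0.2000, 0.3500, 0.2250, 0.2250]
t=2: π = [0.2750, 0.2600, 0.1950, 0.2700]
t=3: π = [0.2360, 0.3110, 0.2160, 0.2370]
t=4: π = [0.2582, 0.2798, 0.2040, 0.2580]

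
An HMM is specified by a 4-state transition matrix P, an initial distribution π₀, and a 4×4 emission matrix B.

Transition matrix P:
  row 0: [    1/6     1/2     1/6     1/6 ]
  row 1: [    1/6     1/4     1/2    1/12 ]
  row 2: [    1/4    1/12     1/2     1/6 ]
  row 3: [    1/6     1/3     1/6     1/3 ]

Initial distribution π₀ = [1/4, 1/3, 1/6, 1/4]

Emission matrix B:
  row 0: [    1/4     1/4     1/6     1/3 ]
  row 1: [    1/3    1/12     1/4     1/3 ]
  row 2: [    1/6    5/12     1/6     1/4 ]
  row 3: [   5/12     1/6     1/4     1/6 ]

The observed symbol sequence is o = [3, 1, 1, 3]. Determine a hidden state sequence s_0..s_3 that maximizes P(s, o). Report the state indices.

path = [1, 2, 2, 2]

t=0: δ = [8.333e-02, 1.111e-01, 4.167e-02, 4.167e-02]  (obs o_0=3)
t=1: δ = [4.630e-03, 3.472e-03, 2.315e-02, 2.315e-03]  ψ = [1, 0, 1, 0]  (obs o_1=1)
t=2: δ = [1.447e-03, 1.929e-04, 4.823e-03, 6.430e-04]  ψ = [2, 0, 2, 2]  (obs o_2=1)
t=3: δ = [4.019e-04, 2.411e-04, 6.028e-04, 1.340e-04]  ψ = [2, 0, 2, 2]  (obs o_3=3)
backtrack: best end state = 2; path = [1, 2, 2, 2]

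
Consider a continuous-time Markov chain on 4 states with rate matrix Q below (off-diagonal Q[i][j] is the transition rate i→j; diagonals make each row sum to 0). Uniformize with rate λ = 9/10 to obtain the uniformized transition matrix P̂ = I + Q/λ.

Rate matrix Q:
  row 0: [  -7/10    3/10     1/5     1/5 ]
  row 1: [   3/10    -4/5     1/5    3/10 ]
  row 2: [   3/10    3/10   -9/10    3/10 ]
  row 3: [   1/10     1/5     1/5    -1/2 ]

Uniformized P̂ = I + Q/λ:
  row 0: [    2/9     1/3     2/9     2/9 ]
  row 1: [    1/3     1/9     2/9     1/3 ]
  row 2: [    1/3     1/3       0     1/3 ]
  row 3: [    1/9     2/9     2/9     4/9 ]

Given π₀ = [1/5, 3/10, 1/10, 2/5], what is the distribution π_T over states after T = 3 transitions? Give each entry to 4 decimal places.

t=0: π = [0.2000, 0.3000, 0.1000, 0.4000]
t=1: π = [0.2222, 0.2222, 0.2000, 0.3556]
t=2: π = [0.2296, 0.2444, 0.1778, 0.3481]
t=3: π = [0.2305, 0.2403, 0.1827, 0.3465]

π = [0.2305, 0.2403, 0.1827, 0.3465]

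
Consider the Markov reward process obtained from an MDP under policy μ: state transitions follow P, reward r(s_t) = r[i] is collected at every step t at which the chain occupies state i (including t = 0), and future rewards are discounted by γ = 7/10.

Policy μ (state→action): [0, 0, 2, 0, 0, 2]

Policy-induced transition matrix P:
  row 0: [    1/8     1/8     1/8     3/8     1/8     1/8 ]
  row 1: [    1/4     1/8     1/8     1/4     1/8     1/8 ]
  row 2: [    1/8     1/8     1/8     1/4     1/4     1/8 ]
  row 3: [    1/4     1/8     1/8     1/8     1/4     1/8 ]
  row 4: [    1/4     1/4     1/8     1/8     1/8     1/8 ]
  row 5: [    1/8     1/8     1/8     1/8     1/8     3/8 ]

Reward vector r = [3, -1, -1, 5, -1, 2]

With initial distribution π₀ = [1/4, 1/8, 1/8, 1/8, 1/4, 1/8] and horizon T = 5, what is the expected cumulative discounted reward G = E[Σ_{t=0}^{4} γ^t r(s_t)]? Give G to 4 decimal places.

t=0: π = [0.2500, 0.1250, 0.1250, 0.1250, 0.2500, 0.1250], E[r] = 1.1250, γ^t·E[r] = 1.125000, running G = 1.125000
t=1: π = [0.1875, 0.1563, 0.1250, 0.2188, 0.1563, 0.1563], E[r] = 1.5313, γ^t·E[r] = 1.071875, running G = 2.196875
t=2: π = [0.1914, 0.1445, 0.1250, 0.2070, 0.1680, 0.1641], E[r] = 1.5000, γ^t·E[r] = 0.735000, running G = 2.931875
t=3: π = [0.1899, 0.1460, 0.1250, 0.2065, 0.1665, 0.1660], E[r] = 1.4971, γ^t·E[r] = 0.513495, running G = 3.445370
t=4: π = [0.1899, 0.1458, 0.1250, 0.2064, 0.1664, 0.1665], E[r] = 1.4972, γ^t·E[r] = 0.359476, running G = 3.804846

G = 3.8048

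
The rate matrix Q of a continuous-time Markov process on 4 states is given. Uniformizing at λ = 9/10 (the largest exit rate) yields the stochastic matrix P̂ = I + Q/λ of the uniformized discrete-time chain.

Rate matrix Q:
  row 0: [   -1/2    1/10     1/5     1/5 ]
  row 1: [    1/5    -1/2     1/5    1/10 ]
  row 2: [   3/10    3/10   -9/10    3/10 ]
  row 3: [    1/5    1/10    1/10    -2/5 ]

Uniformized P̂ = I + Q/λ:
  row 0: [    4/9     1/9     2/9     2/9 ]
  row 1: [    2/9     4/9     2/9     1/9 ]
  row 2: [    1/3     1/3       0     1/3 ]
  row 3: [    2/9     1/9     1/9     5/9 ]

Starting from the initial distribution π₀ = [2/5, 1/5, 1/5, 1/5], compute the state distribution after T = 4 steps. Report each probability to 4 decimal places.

π = [0.3079, 0.2181, 0.1528, 0.3212]

t=0: π = [0.4000, 0.2000, 0.2000, 0.2000]
t=1: π = [0.3333, 0.2222, 0.1556, 0.2889]
t=2: π = [0.3136, 0.2198, 0.1556, 0.3111]
t=3: π = [0.3092, 0.2189, 0.1531, 0.3188]
t=4: π = [0.3079, 0.2181, 0.1528, 0.3212]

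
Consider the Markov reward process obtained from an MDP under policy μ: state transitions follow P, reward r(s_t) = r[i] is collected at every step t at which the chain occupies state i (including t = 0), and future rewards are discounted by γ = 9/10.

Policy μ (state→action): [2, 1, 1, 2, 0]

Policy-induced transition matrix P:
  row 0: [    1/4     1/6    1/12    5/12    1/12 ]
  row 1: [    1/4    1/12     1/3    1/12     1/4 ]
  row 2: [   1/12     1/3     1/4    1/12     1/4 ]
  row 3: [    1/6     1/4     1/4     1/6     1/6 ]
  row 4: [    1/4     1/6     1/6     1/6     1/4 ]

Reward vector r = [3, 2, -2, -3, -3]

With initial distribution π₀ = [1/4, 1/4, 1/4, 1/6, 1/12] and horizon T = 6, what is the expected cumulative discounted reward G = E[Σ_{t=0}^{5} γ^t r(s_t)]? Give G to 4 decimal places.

G = -2.1735

t=0: π = [0.2500, 0.2500, 0.2500, 0.1667, 0.0833], E[r] = 0.0000, γ^t·E[r] = 0.000000, running G = 0.000000
t=1: π = [0.1944, 0.2014, 0.2222, 0.1875, 0.1944], E[r] = -0.6042, γ^t·E[r] = -0.543750, running G = -0.543750
t=2: π = [0.1973, 0.2025, 0.2182, 0.1800, 0.2020], E[r] = -0.5851, γ^t·E[r] = -0.473906, running G = -1.017656
t=3: π = [0.1986, 0.2011, 0.2172, 0.1809, 0.2021], E[r] = -0.5853, γ^t·E[r] = -0.426656, running G = -1.444313
t=4: π = [0.1987, 0.2012, 0.2168, 0.1815, 0.2018], E[r] = -0.5849, γ^t·E[r] = -0.383777, running G = -1.828090
t=5: π = [0.1987, 0.2012, 0.2168, 0.1815, 0.2018], E[r] = -0.5849, γ^t·E[r] = -0.345391, running G = -2.173480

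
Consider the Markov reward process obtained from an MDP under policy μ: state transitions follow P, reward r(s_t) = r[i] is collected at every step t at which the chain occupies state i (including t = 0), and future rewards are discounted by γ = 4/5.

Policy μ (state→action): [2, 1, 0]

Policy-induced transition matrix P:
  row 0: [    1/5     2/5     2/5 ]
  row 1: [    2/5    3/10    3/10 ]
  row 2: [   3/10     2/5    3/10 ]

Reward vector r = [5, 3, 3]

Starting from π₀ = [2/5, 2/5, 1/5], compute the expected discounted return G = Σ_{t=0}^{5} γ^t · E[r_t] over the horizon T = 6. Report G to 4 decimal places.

t=0: π = [0.4000, 0.4000, 0.2000], E[r] = 3.8000, γ^t·E[r] = 3.800000, running G = 3.800000
t=1: π = [0.3000, 0.3600, 0.3400], E[r] = 3.6000, γ^t·E[r] = 2.880000, running G = 6.680000
t=2: π = [0.3060, 0.3640, 0.3300], E[r] = 3.6120, γ^t·E[r] = 2.311680, running G = 8.991680
t=3: π = [0.3058, 0.3636, 0.3306], E[r] = 3.6116, γ^t·E[r] = 1.849139, running G = 10.840819
t=4: π = [0.3058, 0.3636, 0.3306], E[r] = 3.6116, γ^t·E[r] = 1.479295, running G = 12.320114
t=5: π = [0.3058, 0.3636, 0.3306], E[r] = 3.6116, γ^t·E[r] = 1.183440, running G = 13.503554

G = 13.5036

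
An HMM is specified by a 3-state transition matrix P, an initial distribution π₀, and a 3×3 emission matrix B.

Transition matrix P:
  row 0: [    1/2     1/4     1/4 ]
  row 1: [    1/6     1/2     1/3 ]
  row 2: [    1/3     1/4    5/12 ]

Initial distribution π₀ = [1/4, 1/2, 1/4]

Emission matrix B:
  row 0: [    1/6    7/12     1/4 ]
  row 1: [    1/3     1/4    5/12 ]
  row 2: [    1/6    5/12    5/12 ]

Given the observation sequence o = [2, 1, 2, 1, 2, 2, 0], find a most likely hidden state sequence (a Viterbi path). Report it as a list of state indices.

t=0: δ = [6.250e-02, 2.083e-01, 1.042e-01]  (obs o_0=2)
t=1: δ = [2.025e-02, 2.604e-02, 2.894e-02]  ψ = [1, 1, 1]  (obs o_1=1)
t=2: δ = [2.532e-03, 5.425e-03, 5.023e-03]  ψ = [0, 1, 2]  (obs o_2=2)
t=3: δ = [9.768e-04, 6.782e-04, 8.721e-04]  ψ = [2, 1, 2]  (obs o_3=1)
t=4: δ = [1.221e-04, 1.413e-04, 1.514e-04]  ψ = [0, 1, 2]  (obs o_4=2)
t=5: δ = [1.526e-05, 2.943e-05, 2.629e-05]  ψ = [0, 1, 2]  (obs o_5=2)
t=6: δ = [1.460e-06, 4.906e-06, 1.825e-06]  ψ = [2, 1, 2]  (obs o_6=0)
backtrack: best end state = 1; path = [1, 1, 1, 1, 1, 1, 1]

path = [1, 1, 1, 1, 1, 1, 1]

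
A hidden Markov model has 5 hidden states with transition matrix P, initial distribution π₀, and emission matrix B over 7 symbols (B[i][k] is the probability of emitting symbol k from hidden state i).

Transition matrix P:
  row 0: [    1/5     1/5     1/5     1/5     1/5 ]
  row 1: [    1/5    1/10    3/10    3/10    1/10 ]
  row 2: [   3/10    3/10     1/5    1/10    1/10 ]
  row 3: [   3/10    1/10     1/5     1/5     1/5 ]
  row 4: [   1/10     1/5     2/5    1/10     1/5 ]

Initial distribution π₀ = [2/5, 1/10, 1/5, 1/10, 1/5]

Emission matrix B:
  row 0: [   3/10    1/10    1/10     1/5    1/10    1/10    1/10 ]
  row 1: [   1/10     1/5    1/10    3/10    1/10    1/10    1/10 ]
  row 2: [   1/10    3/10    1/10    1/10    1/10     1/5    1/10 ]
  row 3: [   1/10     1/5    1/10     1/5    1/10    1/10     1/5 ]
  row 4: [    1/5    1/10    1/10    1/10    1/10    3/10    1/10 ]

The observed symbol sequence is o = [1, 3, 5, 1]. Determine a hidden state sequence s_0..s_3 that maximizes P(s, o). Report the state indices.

t=0: δ = [4.000e-02, 2.000e-02, 6.000e-02, 2.000e-02, 2.000e-02]  (obs o_0=1)
t=1: δ = [3.600e-03, 5.400e-03, 1.200e-03, 1.600e-03, 8.000e-04]  ψ = [2, 2, 2, 0, 0]  (obs o_1=3)
t=2: δ = [1.080e-04, 7.200e-05, 3.240e-04, 1.620e-04, 2.160e-04]  ψ = [1, 0, 1, 1, 0]  (obs o_2=5)
t=3: δ = [9.720e-06, 1.944e-05, 2.592e-05, 6.480e-06, 4.320e-06]  ψ = [2, 2, 4, 2, 4]  (obs o_3=1)
backtrack: best end state = 2; path = [2, 0, 4, 2]

path = [2, 0, 4, 2]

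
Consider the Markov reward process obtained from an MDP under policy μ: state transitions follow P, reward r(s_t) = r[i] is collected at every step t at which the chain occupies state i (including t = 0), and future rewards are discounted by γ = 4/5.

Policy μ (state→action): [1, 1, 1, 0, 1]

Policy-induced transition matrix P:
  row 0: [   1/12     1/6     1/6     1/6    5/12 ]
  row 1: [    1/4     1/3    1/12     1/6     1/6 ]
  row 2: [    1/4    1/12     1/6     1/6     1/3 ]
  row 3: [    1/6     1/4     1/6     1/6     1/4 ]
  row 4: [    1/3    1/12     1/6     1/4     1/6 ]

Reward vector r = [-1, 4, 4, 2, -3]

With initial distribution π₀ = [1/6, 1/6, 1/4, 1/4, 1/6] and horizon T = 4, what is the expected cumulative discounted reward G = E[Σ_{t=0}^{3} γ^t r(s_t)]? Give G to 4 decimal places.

t=0: π = [0.1667, 0.1667, 0.2500, 0.2500, 0.1667], E[r] = 1.5000, γ^t·E[r] = 1.500000, running G = 1.500000
t=1: π = [0.2153, 0.1806, 0.1528, 0.1806, 0.2708], E[r] = 0.6667, γ^t·E[r] = 0.533333, running G = 2.033333
t=2: π = [0.2216, 0.1765, 0.1516, 0.1892, 0.2610], E[r] = 0.6863, γ^t·E[r] = 0.439259, running G = 2.472593
t=3: π = [0.2190, 0.1775, 0.1520, 0.1884, 0.2631], E[r] = 0.6861, γ^t·E[r] = 0.351309, running G = 2.823901

G = 2.8239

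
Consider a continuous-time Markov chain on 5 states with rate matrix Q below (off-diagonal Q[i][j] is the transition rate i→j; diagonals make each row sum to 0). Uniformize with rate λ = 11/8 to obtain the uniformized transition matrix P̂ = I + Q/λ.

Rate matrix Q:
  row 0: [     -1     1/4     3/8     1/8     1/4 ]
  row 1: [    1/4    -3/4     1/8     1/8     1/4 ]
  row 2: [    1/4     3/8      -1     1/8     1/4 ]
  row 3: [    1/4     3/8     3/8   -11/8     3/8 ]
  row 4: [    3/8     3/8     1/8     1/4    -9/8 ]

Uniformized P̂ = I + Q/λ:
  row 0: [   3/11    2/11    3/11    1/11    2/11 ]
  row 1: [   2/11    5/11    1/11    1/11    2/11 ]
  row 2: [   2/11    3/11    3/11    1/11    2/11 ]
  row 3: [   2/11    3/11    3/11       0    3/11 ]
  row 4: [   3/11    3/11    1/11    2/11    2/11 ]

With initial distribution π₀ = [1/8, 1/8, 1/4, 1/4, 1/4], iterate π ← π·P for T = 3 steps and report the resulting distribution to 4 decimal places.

t=0: π = [0.1250, 0.1250, 0.2500, 0.2500, 0.2500]
t=1: π = [0.2159, 0.2841, 0.2045, 0.0909, 0.2045]
t=2: π = [0.2200, 0.3048, 0.1839, 0.1012, 0.1901]
t=3: π = [0.2191, 0.3081, 0.1828, 0.0990, 0.1910]

π = [0.2191, 0.3081, 0.1828, 0.0990, 0.1910]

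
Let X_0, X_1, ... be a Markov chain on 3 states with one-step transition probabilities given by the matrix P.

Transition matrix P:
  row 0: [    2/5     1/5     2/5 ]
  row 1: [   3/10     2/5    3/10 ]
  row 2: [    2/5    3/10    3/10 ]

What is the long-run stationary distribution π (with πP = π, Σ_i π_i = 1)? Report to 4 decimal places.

π = [0.3708, 0.2921, 0.3371]

Balance equations π_j = Σ_i π_i·P[i][j]:
  π_0 = 2/5·π_0 + 3/10·π_1 + 2/5·π_2
  π_1 = 1/5·π_0 + 2/5·π_1 + 3/10·π_2
  normalize: π_0 + π_1 + π_2 = 1
Solving the linear system gives exactly π = [33/89, 26/89, 30/89].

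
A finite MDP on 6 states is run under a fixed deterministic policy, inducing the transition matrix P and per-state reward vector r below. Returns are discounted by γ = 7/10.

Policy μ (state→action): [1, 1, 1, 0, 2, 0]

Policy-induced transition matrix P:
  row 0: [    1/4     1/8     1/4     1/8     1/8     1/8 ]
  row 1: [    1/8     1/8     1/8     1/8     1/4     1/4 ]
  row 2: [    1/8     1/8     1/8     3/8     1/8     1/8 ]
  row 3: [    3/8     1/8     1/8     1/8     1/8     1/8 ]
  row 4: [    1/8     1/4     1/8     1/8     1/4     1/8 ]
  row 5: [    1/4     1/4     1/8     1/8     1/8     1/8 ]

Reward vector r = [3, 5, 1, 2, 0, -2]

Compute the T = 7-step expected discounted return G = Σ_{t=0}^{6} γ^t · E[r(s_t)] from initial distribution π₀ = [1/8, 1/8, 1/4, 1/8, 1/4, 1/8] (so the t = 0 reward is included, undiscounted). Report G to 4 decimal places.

G = 4.6319

t=0: π = [0.1250, 0.1250, 0.2500, 0.1250, 0.2500, 0.1250], E[r] = 1.2500, γ^t·E[r] = 1.250000, running G = 1.250000
t=1: π = [0.1875, 0.1719, 0.1406, 0.1875, 0.1719, 0.1406], E[r] = 1.6563, γ^t·E[r] = 1.159375, running G = 2.409375
t=2: π = [0.2129, 0.1641, 0.1484, 0.1602, 0.1680, 0.1465], E[r] = 1.6348, γ^t·E[r] = 0.801035, running G = 3.210410
t=3: π = [0.2100, 0.1643, 0.1516, 0.1621, 0.1665, 0.1455], E[r] = 1.6362, γ^t·E[r] = 0.561227, running G = 3.771637
t=4: π = [0.2100, 0.1640, 0.1512, 0.1629, 0.1664, 0.1455], E[r] = 1.6359, γ^t·E[r] = 0.392771, running G = 4.164408
t=5: π = [0.2102, 0.1640, 0.1512, 0.1628, 0.1663, 0.1455], E[r] = 1.6363, γ^t·E[r] = 0.275011, running G = 4.439419
t=6: π = [0.2102, 0.1640, 0.1513, 0.1628, 0.1663, 0.1455], E[r] = 1.6363, γ^t·E[r] = 0.192503, running G = 4.631922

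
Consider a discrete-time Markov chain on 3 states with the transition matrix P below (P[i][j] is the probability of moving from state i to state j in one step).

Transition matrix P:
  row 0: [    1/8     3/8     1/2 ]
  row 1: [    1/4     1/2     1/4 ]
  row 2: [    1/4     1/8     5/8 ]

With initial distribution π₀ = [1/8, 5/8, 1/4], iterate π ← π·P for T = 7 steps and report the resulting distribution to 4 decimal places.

π = [0.2222, 0.2892, 0.4886]

t=0: π = [0.1250, 0.6250, 0.2500]
t=1: π = [0.2344, 0.3906, 0.3750]
t=2: π = [0.2207, 0.3301, 0.4492]
t=3: π = [0.2224, 0.3040, 0.4736]
t=4: π = [0.2222, 0.2946, 0.4832]
t=5: π = [0.2222, 0.2910, 0.4868]
t=6: π = [0.2222, 0.2897, 0.4881]
t=7: π = [0.2222, 0.2892, 0.4886]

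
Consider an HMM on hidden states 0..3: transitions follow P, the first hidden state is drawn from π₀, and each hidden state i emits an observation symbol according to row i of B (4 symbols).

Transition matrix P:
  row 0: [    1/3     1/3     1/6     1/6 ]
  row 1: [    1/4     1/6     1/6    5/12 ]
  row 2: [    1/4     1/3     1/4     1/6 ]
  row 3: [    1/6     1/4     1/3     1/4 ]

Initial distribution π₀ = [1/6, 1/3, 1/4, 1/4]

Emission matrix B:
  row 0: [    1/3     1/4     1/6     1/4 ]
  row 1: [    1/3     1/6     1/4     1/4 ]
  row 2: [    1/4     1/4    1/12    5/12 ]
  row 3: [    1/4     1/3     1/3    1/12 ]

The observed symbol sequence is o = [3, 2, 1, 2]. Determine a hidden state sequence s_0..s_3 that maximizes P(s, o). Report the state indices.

t=0: δ = [4.167e-02, 8.333e-02, 1.042e-01, 2.083e-02]  (obs o_0=3)
t=1: δ = [4.340e-03, 8.681e-03, 2.170e-03, 1.157e-02]  ψ = [2, 2, 2, 1]  (obs o_1=2)
t=2: δ = [5.425e-04, 4.823e-04, 9.645e-04, 1.206e-03]  ψ = [1, 3, 3, 1]  (obs o_2=1)
t=3: δ = [4.019e-05, 8.038e-05, 3.349e-05, 1.005e-04]  ψ = [2, 2, 3, 3]  (obs o_3=2)
backtrack: best end state = 3; path = [2, 1, 3, 3]

path = [2, 1, 3, 3]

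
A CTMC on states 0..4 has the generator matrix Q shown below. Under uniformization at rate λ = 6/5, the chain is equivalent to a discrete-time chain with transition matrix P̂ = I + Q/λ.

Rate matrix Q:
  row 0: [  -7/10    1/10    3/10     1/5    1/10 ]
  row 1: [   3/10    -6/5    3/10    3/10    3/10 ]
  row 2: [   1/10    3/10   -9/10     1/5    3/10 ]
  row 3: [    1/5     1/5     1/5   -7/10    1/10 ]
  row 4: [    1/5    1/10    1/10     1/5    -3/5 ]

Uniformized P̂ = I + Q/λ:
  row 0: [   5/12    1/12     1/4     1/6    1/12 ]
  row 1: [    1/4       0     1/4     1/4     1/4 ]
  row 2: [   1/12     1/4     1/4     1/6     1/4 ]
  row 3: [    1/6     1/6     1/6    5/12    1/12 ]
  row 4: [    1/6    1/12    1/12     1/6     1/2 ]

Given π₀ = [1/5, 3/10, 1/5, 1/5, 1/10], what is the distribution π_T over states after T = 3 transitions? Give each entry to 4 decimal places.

t=0: π = [0.2000, 0.3000, 0.2000, 0.2000, 0.1000]
t=1: π = [0.2250, 0.1083, 0.2167, 0.2417, 0.2083]
t=2: π = [0.2139, 0.1306, 0.1951, 0.2361, 0.2243]
t=3: π = [0.2148, 0.1247, 0.1929, 0.2366, 0.2311]

π = [0.2148, 0.1247, 0.1929, 0.2366, 0.2311]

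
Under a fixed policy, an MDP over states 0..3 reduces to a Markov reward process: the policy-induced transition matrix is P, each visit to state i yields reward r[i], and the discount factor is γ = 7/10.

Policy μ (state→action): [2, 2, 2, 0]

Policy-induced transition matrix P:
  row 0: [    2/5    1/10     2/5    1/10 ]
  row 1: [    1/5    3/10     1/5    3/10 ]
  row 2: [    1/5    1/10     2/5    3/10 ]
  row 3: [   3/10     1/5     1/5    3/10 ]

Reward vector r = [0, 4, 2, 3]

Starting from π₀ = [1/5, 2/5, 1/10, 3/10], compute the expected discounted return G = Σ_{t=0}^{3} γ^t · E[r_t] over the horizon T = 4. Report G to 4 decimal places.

t=0: π = [0.2000, 0.4000, 0.1000, 0.3000], E[r] = 2.7000, γ^t·E[r] = 2.700000, running G = 2.700000
t=1: π = [0.2700, 0.2100, 0.2600, 0.2600], E[r] = 2.1400, γ^t·E[r] = 1.498000, running G = 4.198000
t=2: π = [0.2800, 0.1680, 0.3060, 0.2460], E[r] = 2.0220, γ^t·E[r] = 0.990780, running G = 5.188780
t=3: π = [0.2806, 0.1582, 0.3172, 0.2440], E[r] = 1.9992, γ^t·E[r] = 0.685726, running G = 5.874506

G = 5.8745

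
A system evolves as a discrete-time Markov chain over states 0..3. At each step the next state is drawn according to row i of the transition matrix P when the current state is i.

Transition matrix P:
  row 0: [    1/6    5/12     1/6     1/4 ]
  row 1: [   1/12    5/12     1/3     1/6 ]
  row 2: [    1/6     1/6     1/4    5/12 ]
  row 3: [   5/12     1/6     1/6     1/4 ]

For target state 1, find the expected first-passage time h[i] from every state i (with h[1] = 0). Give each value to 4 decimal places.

h = [3.3208, 0.0000, 4.3774, 4.1509]

First-step conditioning: h[1] = 0; for i ≠ 1, h[i] = 1 + Σ_k P[i][k]·h[k].
  h[0] = 1 + 1/6·h[0] + 1/6·h[2] + 1/4·h[3]
  h[2] = 1 + 1/6·h[0] + 1/4·h[2] + 5/12·h[3]
  h[3] = 1 + 5/12·h[0] + 1/6·h[2] + 1/4·h[3]
Solving the 3×3 linear system over states ≠ 1 gives exactly h = [176/53, 0, 232/53, 220/53] (h[1] = 0 is the target).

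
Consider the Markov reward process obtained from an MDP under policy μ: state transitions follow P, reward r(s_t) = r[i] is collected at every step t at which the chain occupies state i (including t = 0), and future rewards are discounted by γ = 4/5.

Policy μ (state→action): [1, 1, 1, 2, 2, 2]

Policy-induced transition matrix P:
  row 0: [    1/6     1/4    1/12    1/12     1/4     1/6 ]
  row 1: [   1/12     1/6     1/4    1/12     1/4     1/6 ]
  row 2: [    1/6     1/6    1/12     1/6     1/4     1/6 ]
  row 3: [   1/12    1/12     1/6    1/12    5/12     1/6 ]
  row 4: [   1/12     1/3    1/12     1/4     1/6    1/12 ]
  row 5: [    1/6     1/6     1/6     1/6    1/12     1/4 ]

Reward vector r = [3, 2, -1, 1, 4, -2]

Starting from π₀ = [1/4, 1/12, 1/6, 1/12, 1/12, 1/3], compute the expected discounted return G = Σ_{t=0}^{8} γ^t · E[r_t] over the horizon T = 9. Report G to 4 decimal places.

G = 4.9280

t=0: π = [0.2500, 0.0833, 0.1667, 0.0833, 0.0833, 0.3333], E[r] = 0.5000, γ^t·E[r] = 0.500000, running G = 0.500000
t=1: π = [0.1458, 0.1944, 0.1319, 0.1389, 0.2014, 0.1875], E[r] = 1.2639, γ^t·E[r] = 1.011111, running G = 1.511111
t=2: π = [0.1221, 0.2008, 0.1429, 0.1435, 0.2251, 0.1655], E[r] = 1.3380, γ^t·E[r] = 0.856296, running G = 2.367407
t=3: π = [0.1192, 0.2024, 0.1426, 0.1466, 0.2276, 0.1617], E[r] = 1.3533, γ^t·E[r] = 0.692914, running G = 3.060321
t=4: π = [0.1186, 0.2023, 0.1428, 0.1466, 0.2285, 0.1612], E[r] = 1.3561, γ^t·E[r] = 0.555440, running G = 3.615761
t=5: π = [0.1185, 0.2024, 0.1427, 0.1467, 0.2285, 0.1611], E[r] = 1.3565, γ^t·E[r] = 0.444509, running G = 4.060270
t=6: π = [0.1185, 0.2024, 0.1427, 0.1467, 0.2286, 0.1610], E[r] = 1.3566, γ^t·E[r] = 0.355624, running G = 4.415894
t=7: π = [0.1185, 0.2024, 0.1427, 0.1467, 0.2286, 0.1610], E[r] = 1.3566, γ^t·E[r] = 0.284502, running G = 4.700396
t=8: π = [0.1185, 0.2024, 0.1427, 0.1467, 0.2286, 0.1610], E[r] = 1.3566, γ^t·E[r] = 0.227602, running G = 4.927998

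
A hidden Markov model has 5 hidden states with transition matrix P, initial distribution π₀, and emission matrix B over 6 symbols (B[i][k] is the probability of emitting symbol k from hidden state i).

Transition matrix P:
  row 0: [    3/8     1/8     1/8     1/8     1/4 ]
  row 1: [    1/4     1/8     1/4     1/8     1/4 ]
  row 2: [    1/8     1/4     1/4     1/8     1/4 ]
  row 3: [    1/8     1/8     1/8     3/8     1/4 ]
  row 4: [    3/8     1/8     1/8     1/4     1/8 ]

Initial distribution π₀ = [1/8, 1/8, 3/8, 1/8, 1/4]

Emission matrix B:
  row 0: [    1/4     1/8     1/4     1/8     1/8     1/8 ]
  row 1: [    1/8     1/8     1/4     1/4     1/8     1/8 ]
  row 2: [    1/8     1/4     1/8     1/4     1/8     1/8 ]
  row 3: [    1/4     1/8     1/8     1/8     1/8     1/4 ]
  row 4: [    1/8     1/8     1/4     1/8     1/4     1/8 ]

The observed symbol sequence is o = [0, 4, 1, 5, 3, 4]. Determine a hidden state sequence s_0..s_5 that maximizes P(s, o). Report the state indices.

path = [2, 4, 3, 3, 3, 4]

t=0: δ = [3.125e-02, 1.562e-02, 4.688e-02, 3.125e-02, 3.125e-02]  (obs o_0=0)
t=1: δ = [1.465e-03, 1.465e-03, 1.465e-03, 1.465e-03, 2.930e-03]  ψ = [0, 2, 2, 3, 2]  (obs o_1=4)
t=2: δ = [1.373e-04, 4.578e-05, 9.155e-05, 9.155e-05, 4.578e-05]  ψ = [4, 2, 1, 4, 0]  (obs o_2=1)
t=3: δ = [6.437e-06, 2.861e-06, 2.861e-06, 8.583e-06, 4.292e-06]  ψ = [0, 2, 2, 3, 0]  (obs o_3=5)
t=4: δ = [3.017e-07, 2.682e-07, 2.682e-07, 4.023e-07, 2.682e-07]  ψ = [0, 3, 3, 3, 3]  (obs o_4=3)
t=5: δ = [1.414e-08, 8.382e-09, 8.382e-09, 1.886e-08, 2.515e-08]  ψ = [0, 2, 1, 3, 3]  (obs o_5=4)
backtrack: best end state = 4; path = [2, 4, 3, 3, 3, 4]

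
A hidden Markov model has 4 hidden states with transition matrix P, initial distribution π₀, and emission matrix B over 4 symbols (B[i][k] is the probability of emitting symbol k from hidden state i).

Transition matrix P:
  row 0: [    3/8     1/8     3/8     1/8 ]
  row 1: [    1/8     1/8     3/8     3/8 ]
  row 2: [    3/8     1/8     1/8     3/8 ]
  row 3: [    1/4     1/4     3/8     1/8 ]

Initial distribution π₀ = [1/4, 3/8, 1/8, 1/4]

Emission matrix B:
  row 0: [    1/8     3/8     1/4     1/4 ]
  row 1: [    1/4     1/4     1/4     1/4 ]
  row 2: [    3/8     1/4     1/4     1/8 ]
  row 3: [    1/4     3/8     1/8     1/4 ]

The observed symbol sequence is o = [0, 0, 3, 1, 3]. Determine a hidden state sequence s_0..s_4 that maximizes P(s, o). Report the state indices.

path = [1, 2, 0, 0, 0]

t=0: δ = [3.125e-02, 9.375e-02, 4.688e-02, 6.250e-02]  (obs o_0=0)
t=1: δ = [2.197e-03, 3.906e-03, 1.318e-02, 8.789e-03]  ψ = [2, 3, 1, 1]  (obs o_1=0)
t=2: δ = [1.236e-03, 5.493e-04, 4.120e-04, 1.236e-03]  ψ = [2, 3, 3, 2]  (obs o_2=3)
t=3: δ = [1.738e-04, 7.725e-05, 1.159e-04, 7.725e-05]  ψ = [0, 3, 0, 1]  (obs o_3=1)
t=4: δ = [1.629e-05, 5.431e-06, 8.147e-06, 1.086e-05]  ψ = [0, 0, 0, 2]  (obs o_4=3)
backtrack: best end state = 0; path = [1, 2, 0, 0, 0]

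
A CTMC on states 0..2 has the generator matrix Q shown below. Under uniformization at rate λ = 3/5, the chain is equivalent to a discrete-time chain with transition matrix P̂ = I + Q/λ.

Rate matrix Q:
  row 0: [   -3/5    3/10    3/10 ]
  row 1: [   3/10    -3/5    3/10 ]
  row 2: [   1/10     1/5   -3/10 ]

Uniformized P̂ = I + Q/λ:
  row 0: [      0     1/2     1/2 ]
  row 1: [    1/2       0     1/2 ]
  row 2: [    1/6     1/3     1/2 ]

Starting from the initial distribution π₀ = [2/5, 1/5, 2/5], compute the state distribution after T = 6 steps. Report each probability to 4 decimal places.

t=0: π = [0.4000, 0.2000, 0.4000]
t=1: π = [0.1667, 0.3333, 0.5000]
t=2: π = [0.2500, 0.2500, 0.5000]
t=3: π = [0.2083, 0.2917, 0.5000]
t=4: π = [0.2292, 0.2708, 0.5000]
t=5: π = [0.2188, 0.2813, 0.5000]
t=6: π = [0.2240, 0.2760, 0.5000]

π = [0.2240, 0.2760, 0.5000]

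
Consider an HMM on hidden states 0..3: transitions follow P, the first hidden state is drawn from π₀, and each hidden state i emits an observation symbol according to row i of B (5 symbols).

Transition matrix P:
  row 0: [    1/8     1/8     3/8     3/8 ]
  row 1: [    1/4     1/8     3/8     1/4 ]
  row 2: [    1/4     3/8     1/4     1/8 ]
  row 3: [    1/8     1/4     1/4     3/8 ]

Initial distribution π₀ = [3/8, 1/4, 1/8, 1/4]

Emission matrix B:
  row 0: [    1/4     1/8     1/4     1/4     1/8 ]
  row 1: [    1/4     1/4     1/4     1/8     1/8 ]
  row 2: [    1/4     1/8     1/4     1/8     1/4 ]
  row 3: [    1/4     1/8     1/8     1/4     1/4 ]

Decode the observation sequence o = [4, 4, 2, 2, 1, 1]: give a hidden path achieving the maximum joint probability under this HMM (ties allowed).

path = [0, 2, 1, 2, 1, 2]

t=0: δ = [4.688e-02, 3.125e-02, 3.125e-02, 6.250e-02]  (obs o_0=4)
t=1: δ = [9.766e-04, 1.953e-03, 4.395e-03, 5.859e-03]  ψ = [1, 3, 0, 3]  (obs o_1=4)
t=2: δ = [2.747e-04, 4.120e-04, 3.662e-04, 2.747e-04]  ψ = [2, 2, 3, 3]  (obs o_2=2)
t=3: δ = [2.575e-05, 3.433e-05, 3.862e-05, 1.287e-05]  ψ = [1, 2, 1, 0]  (obs o_3=2)
t=4: δ = [1.207e-06, 3.621e-06, 1.609e-06, 1.207e-06]  ψ = [2, 2, 1, 0]  (obs o_4=1)
t=5: δ = [1.132e-07, 1.509e-07, 1.697e-07, 1.132e-07]  ψ = [1, 2, 1, 1]  (obs o_5=1)
backtrack: best end state = 2; path = [0, 2, 1, 2, 1, 2]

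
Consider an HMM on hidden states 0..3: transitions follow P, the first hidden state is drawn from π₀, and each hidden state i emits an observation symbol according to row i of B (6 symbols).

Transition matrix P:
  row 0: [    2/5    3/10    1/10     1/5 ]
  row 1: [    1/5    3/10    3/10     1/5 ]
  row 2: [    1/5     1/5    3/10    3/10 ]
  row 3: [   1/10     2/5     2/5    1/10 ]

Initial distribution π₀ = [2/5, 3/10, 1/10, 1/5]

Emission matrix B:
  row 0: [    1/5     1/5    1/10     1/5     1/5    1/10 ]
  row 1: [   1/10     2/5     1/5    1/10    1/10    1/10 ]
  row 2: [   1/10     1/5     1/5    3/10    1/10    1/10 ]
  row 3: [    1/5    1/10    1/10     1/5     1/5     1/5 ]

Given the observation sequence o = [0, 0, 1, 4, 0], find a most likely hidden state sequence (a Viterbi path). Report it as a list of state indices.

t=0: δ = [8.000e-02, 3.000e-02, 1.000e-02, 4.000e-02]  (obs o_0=0)
t=1: δ = [6.400e-03, 2.400e-03, 1.600e-03, 3.200e-03]  ψ = [0, 0, 3, 0]  (obs o_1=0)
t=2: δ = [5.120e-04, 7.680e-04, 2.560e-04, 1.280e-04]  ψ = [0, 0, 3, 0]  (obs o_2=1)
t=3: δ = [4.096e-05, 2.304e-05, 2.304e-05, 3.072e-05]  ψ = [0, 1, 1, 1]  (obs o_3=4)
t=4: δ = [3.277e-06, 1.229e-06, 1.229e-06, 1.638e-06]  ψ = [0, 0, 3, 0]  (obs o_4=0)
backtrack: best end state = 0; path = [0, 0, 0, 0, 0]

path = [0, 0, 0, 0, 0]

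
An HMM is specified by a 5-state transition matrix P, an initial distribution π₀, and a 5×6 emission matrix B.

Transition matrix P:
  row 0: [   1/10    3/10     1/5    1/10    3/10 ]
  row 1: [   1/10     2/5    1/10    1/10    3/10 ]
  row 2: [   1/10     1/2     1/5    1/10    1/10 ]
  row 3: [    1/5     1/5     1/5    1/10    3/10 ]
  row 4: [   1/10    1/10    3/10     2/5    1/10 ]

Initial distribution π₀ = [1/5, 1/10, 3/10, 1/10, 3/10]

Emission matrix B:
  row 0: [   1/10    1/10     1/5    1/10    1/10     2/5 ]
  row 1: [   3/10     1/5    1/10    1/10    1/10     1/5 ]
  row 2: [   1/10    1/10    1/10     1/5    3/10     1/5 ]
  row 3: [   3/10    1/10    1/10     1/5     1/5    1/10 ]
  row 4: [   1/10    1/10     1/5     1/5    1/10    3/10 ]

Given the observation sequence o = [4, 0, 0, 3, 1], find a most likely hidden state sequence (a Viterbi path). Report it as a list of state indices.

t=0: δ = [2.000e-02, 1.000e-02, 9.000e-02, 2.000e-02, 3.000e-02]  (obs o_0=4)
t=1: δ = [9.000e-04, 1.350e-02, 1.800e-03, 3.600e-03, 9.000e-04]  ψ = [2, 2, 2, 4, 2]  (obs o_1=0)
t=2: δ = [1.350e-04, 1.620e-03, 1.350e-04, 4.050e-04, 4.050e-04]  ψ = [1, 1, 1, 1, 1]  (obs o_2=0)
t=3: δ = [1.620e-05, 6.480e-05, 3.240e-05, 3.240e-05, 9.720e-05]  ψ = [1, 1, 1, 1, 1]  (obs o_3=3)
t=4: δ = [9.720e-07, 5.184e-06, 2.916e-06, 3.888e-06, 1.944e-06]  ψ = [4, 1, 4, 4, 1]  (obs o_4=1)
backtrack: best end state = 1; path = [2, 1, 1, 1, 1]

path = [2, 1, 1, 1, 1]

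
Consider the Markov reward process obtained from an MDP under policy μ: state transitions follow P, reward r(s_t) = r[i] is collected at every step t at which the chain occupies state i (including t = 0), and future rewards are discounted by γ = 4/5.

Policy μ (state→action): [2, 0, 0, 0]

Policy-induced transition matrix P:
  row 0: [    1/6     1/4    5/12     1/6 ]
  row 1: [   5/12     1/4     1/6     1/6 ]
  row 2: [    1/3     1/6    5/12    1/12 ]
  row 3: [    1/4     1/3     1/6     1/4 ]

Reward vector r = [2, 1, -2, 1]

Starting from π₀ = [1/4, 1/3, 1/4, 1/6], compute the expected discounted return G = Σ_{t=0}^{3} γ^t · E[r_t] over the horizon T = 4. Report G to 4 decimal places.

t=0: π = [0.2500, 0.3333, 0.2500, 0.1667], E[r] = 0.5000, γ^t·E[r] = 0.500000, running G = 0.500000
t=1: π = [0.3056, 0.2431, 0.2917, 0.1597], E[r] = 0.4306, γ^t·E[r] = 0.344444, running G = 0.844444
t=2: π = [0.2894, 0.2390, 0.3160, 0.1557], E[r] = 0.3414, γ^t·E[r] = 0.218519, running G = 1.062963
t=3: π = [0.2921, 0.2366, 0.3180, 0.1533], E[r] = 0.3381, γ^t·E[r] = 0.173086, running G = 1.236049

G = 1.2360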